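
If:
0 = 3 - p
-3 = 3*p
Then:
No Solution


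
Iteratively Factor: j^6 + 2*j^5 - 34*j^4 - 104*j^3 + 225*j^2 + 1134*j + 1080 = (j - 5)*(j^5 + 7*j^4 + j^3 - 99*j^2 - 270*j - 216) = (j - 5)*(j + 2)*(j^4 + 5*j^3 - 9*j^2 - 81*j - 108) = (j - 5)*(j + 2)*(j + 3)*(j^3 + 2*j^2 - 15*j - 36) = (j - 5)*(j + 2)*(j + 3)^2*(j^2 - j - 12) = (j - 5)*(j + 2)*(j + 3)^3*(j - 4)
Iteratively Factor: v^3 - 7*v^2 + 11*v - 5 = (v - 5)*(v^2 - 2*v + 1) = (v - 5)*(v - 1)*(v - 1)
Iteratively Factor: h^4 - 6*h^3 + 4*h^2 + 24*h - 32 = (h + 2)*(h^3 - 8*h^2 + 20*h - 16) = (h - 2)*(h + 2)*(h^2 - 6*h + 8) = (h - 4)*(h - 2)*(h + 2)*(h - 2)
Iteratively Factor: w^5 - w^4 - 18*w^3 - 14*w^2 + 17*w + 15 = (w + 1)*(w^4 - 2*w^3 - 16*w^2 + 2*w + 15) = (w - 5)*(w + 1)*(w^3 + 3*w^2 - w - 3) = (w - 5)*(w - 1)*(w + 1)*(w^2 + 4*w + 3) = (w - 5)*(w - 1)*(w + 1)*(w + 3)*(w + 1)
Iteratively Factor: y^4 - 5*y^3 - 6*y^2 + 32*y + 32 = (y - 4)*(y^3 - y^2 - 10*y - 8) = (y - 4)*(y + 1)*(y^2 - 2*y - 8) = (y - 4)^2*(y + 1)*(y + 2)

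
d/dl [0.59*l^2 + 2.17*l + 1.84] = 1.18*l + 2.17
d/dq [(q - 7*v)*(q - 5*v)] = 2*q - 12*v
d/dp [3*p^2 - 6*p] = 6*p - 6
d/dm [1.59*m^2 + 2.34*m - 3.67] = 3.18*m + 2.34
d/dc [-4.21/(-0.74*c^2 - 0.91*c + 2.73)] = (-6.2308*c - 3.8311)/(0.74*c^2 + 0.91*c - 2.73)^2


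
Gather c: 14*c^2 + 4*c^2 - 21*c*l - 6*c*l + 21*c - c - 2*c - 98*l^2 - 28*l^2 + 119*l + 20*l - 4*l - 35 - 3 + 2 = 18*c^2 + c*(18 - 27*l) - 126*l^2 + 135*l - 36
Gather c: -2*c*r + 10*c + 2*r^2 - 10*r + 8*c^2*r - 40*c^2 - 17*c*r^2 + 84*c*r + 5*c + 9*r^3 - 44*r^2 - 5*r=c^2*(8*r - 40) + c*(-17*r^2 + 82*r + 15) + 9*r^3 - 42*r^2 - 15*r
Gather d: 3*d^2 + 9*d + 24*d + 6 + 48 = 3*d^2 + 33*d + 54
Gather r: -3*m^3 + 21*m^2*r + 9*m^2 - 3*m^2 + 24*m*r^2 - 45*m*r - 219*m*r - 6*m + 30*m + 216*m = -3*m^3 + 6*m^2 + 24*m*r^2 + 240*m + r*(21*m^2 - 264*m)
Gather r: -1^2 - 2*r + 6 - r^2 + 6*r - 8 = -r^2 + 4*r - 3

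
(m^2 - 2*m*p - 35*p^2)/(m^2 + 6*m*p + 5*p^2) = (m - 7*p)/(m + p)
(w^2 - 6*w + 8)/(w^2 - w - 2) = (w - 4)/(w + 1)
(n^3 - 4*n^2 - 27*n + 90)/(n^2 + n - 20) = (n^2 - 9*n + 18)/(n - 4)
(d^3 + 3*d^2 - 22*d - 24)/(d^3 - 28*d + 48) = (d + 1)/(d - 2)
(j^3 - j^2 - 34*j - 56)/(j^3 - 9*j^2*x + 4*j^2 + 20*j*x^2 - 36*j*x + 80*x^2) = (j^2 - 5*j - 14)/(j^2 - 9*j*x + 20*x^2)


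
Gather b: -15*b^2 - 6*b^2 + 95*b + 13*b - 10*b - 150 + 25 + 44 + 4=-21*b^2 + 98*b - 77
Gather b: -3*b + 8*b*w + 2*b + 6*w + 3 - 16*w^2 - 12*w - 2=b*(8*w - 1) - 16*w^2 - 6*w + 1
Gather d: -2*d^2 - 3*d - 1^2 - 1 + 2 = -2*d^2 - 3*d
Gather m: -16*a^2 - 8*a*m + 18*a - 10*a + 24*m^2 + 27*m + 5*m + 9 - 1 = -16*a^2 + 8*a + 24*m^2 + m*(32 - 8*a) + 8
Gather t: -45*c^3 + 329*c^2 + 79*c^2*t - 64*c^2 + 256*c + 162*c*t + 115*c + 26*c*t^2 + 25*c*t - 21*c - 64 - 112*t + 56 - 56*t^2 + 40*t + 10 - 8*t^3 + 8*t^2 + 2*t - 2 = -45*c^3 + 265*c^2 + 350*c - 8*t^3 + t^2*(26*c - 48) + t*(79*c^2 + 187*c - 70)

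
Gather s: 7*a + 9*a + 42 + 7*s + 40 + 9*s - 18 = 16*a + 16*s + 64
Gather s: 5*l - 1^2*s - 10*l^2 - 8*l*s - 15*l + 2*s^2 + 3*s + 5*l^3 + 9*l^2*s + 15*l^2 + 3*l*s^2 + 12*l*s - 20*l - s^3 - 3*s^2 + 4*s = 5*l^3 + 5*l^2 - 30*l - s^3 + s^2*(3*l - 1) + s*(9*l^2 + 4*l + 6)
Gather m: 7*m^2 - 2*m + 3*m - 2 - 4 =7*m^2 + m - 6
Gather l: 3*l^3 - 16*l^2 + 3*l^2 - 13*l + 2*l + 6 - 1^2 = 3*l^3 - 13*l^2 - 11*l + 5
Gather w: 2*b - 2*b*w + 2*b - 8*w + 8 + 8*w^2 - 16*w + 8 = 4*b + 8*w^2 + w*(-2*b - 24) + 16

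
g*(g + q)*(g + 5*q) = g^3 + 6*g^2*q + 5*g*q^2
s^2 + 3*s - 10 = (s - 2)*(s + 5)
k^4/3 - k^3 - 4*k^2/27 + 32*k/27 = k*(k/3 + 1/3)*(k - 8/3)*(k - 4/3)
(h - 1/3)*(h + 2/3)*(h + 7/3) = h^3 + 8*h^2/3 + 5*h/9 - 14/27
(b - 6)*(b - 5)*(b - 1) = b^3 - 12*b^2 + 41*b - 30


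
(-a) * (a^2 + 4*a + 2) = -a^3 - 4*a^2 - 2*a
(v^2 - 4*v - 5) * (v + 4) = v^3 - 21*v - 20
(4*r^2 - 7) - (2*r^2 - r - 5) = 2*r^2 + r - 2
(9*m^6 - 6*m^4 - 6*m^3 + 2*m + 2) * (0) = 0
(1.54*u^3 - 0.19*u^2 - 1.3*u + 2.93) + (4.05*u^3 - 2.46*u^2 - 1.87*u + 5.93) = 5.59*u^3 - 2.65*u^2 - 3.17*u + 8.86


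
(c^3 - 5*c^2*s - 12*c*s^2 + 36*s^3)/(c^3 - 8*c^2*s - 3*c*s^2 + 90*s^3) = (-c + 2*s)/(-c + 5*s)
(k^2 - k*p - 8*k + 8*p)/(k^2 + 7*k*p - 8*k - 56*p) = (k - p)/(k + 7*p)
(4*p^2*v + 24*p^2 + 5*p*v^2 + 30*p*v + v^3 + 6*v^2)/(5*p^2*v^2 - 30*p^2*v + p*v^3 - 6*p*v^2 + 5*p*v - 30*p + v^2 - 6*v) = (4*p^2*v + 24*p^2 + 5*p*v^2 + 30*p*v + v^3 + 6*v^2)/(5*p^2*v^2 - 30*p^2*v + p*v^3 - 6*p*v^2 + 5*p*v - 30*p + v^2 - 6*v)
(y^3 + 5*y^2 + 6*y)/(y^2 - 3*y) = (y^2 + 5*y + 6)/(y - 3)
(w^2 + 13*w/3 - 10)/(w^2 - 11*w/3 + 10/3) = (w + 6)/(w - 2)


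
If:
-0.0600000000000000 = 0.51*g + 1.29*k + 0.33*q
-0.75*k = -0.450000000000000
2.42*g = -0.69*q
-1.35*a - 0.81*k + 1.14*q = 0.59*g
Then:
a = -4.74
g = 1.29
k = 0.60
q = -4.52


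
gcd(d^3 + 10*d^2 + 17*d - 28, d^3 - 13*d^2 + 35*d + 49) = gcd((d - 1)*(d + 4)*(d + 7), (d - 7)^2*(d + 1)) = 1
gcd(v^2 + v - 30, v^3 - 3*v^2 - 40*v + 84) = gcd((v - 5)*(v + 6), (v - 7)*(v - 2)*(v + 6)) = v + 6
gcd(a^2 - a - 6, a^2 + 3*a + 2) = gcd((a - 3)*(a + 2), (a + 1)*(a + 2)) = a + 2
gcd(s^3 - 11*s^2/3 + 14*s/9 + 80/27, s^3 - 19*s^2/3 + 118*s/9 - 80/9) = s^2 - 13*s/3 + 40/9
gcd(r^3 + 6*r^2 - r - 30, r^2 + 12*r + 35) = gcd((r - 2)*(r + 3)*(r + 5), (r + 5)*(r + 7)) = r + 5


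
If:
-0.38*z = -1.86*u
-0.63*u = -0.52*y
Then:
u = 0.204301075268817*z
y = 0.247518610421836*z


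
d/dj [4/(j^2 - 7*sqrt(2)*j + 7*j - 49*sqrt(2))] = 4*(-2*j - 7 + 7*sqrt(2))/(j^2 - 7*sqrt(2)*j + 7*j - 49*sqrt(2))^2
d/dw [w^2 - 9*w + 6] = 2*w - 9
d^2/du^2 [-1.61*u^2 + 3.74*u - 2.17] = -3.22000000000000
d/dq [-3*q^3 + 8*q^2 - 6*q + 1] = -9*q^2 + 16*q - 6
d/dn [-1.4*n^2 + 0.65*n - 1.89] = 0.65 - 2.8*n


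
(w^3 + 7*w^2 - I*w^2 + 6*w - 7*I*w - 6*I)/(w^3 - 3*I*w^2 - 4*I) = (w^3 + w^2*(7 - I) + w*(6 - 7*I) - 6*I)/(w^3 - 3*I*w^2 - 4*I)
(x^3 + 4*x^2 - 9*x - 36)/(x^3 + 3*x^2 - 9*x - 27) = (x + 4)/(x + 3)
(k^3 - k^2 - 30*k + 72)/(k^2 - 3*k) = k + 2 - 24/k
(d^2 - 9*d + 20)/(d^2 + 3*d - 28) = (d - 5)/(d + 7)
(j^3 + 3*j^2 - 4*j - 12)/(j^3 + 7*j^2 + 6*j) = (j^3 + 3*j^2 - 4*j - 12)/(j*(j^2 + 7*j + 6))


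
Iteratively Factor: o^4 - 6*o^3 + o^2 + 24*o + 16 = (o - 4)*(o^3 - 2*o^2 - 7*o - 4) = (o - 4)*(o + 1)*(o^2 - 3*o - 4) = (o - 4)^2*(o + 1)*(o + 1)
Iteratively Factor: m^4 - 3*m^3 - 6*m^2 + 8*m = (m - 4)*(m^3 + m^2 - 2*m) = m*(m - 4)*(m^2 + m - 2) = m*(m - 4)*(m - 1)*(m + 2)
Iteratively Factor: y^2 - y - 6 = (y - 3)*(y + 2)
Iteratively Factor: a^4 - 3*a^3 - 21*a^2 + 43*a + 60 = (a + 4)*(a^3 - 7*a^2 + 7*a + 15) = (a - 5)*(a + 4)*(a^2 - 2*a - 3) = (a - 5)*(a + 1)*(a + 4)*(a - 3)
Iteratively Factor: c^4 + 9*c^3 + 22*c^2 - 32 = (c + 4)*(c^3 + 5*c^2 + 2*c - 8) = (c + 4)^2*(c^2 + c - 2) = (c + 2)*(c + 4)^2*(c - 1)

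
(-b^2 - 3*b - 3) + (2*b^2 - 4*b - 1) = b^2 - 7*b - 4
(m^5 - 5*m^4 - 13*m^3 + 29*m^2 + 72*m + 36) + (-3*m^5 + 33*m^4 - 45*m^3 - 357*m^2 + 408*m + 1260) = -2*m^5 + 28*m^4 - 58*m^3 - 328*m^2 + 480*m + 1296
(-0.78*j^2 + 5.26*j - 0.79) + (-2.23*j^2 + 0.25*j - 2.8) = -3.01*j^2 + 5.51*j - 3.59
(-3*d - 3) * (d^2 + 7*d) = -3*d^3 - 24*d^2 - 21*d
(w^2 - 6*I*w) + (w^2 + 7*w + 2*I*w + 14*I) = 2*w^2 + 7*w - 4*I*w + 14*I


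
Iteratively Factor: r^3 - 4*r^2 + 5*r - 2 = (r - 1)*(r^2 - 3*r + 2) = (r - 1)^2*(r - 2)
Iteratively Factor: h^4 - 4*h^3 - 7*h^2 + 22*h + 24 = (h - 3)*(h^3 - h^2 - 10*h - 8) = (h - 3)*(h + 1)*(h^2 - 2*h - 8) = (h - 4)*(h - 3)*(h + 1)*(h + 2)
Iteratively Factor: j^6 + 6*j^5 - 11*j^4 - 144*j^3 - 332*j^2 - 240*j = (j - 5)*(j^5 + 11*j^4 + 44*j^3 + 76*j^2 + 48*j) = (j - 5)*(j + 2)*(j^4 + 9*j^3 + 26*j^2 + 24*j) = (j - 5)*(j + 2)*(j + 3)*(j^3 + 6*j^2 + 8*j) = j*(j - 5)*(j + 2)*(j + 3)*(j^2 + 6*j + 8) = j*(j - 5)*(j + 2)*(j + 3)*(j + 4)*(j + 2)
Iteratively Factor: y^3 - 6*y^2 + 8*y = (y - 4)*(y^2 - 2*y) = y*(y - 4)*(y - 2)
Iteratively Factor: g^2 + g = (g)*(g + 1)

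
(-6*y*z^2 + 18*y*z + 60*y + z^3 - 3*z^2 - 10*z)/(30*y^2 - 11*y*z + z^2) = (-z^2 + 3*z + 10)/(5*y - z)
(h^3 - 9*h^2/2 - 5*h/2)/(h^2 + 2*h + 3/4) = 2*h*(h - 5)/(2*h + 3)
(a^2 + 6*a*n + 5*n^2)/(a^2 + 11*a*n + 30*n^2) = (a + n)/(a + 6*n)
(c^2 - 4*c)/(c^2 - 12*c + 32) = c/(c - 8)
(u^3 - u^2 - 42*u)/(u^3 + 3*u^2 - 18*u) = (u - 7)/(u - 3)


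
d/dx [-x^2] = -2*x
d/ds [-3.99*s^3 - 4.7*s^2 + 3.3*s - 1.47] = -11.97*s^2 - 9.4*s + 3.3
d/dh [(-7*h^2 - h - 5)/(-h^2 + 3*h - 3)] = 2*(-11*h^2 + 16*h + 9)/(h^4 - 6*h^3 + 15*h^2 - 18*h + 9)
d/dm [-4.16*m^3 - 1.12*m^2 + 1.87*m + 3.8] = -12.48*m^2 - 2.24*m + 1.87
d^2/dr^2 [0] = 0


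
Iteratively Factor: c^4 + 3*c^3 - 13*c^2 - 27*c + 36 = (c + 4)*(c^3 - c^2 - 9*c + 9) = (c - 1)*(c + 4)*(c^2 - 9) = (c - 3)*(c - 1)*(c + 4)*(c + 3)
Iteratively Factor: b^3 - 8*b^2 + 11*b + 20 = (b - 5)*(b^2 - 3*b - 4) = (b - 5)*(b + 1)*(b - 4)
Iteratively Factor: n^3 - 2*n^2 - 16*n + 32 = (n - 2)*(n^2 - 16) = (n - 4)*(n - 2)*(n + 4)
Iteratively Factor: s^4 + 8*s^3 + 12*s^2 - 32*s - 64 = (s + 4)*(s^3 + 4*s^2 - 4*s - 16) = (s + 4)^2*(s^2 - 4) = (s + 2)*(s + 4)^2*(s - 2)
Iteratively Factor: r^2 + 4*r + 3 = (r + 1)*(r + 3)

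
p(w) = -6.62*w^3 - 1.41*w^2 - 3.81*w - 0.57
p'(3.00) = -191.01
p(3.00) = -203.43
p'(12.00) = -2897.49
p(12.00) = -11688.69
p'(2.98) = -188.58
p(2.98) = -199.63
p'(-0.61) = -9.48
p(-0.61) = 2.73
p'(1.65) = -62.53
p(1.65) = -40.43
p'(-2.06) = -82.28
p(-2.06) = 59.17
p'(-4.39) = -374.17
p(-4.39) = 549.06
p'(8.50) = -1462.66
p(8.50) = -4200.34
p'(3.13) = -207.20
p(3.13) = -229.31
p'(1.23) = -37.32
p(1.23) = -19.71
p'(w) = -19.86*w^2 - 2.82*w - 3.81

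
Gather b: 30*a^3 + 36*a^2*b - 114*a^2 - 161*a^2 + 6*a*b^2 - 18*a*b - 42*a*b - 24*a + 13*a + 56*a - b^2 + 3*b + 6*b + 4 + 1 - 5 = 30*a^3 - 275*a^2 + 45*a + b^2*(6*a - 1) + b*(36*a^2 - 60*a + 9)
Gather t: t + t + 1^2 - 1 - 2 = 2*t - 2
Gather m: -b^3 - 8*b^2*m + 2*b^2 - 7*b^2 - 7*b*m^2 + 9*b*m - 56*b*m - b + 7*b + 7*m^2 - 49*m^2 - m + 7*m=-b^3 - 5*b^2 + 6*b + m^2*(-7*b - 42) + m*(-8*b^2 - 47*b + 6)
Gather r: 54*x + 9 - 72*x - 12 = -18*x - 3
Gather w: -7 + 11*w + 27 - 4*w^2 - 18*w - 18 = -4*w^2 - 7*w + 2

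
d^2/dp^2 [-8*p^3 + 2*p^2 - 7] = 4 - 48*p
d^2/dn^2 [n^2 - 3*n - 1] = 2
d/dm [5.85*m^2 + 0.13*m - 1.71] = 11.7*m + 0.13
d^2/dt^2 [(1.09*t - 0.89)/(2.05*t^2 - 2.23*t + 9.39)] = ((8.5104 - 13.407*t)*(2.05*t^2 - 2.23*t + 9.39) + (1.09*t - 0.89)*(4.1*t - 2.23)*(8.2*t - 4.46))/(2.05*t^2 - 2.23*t + 9.39)^3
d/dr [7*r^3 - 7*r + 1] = 21*r^2 - 7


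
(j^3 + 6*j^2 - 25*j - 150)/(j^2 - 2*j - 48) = (j^2 - 25)/(j - 8)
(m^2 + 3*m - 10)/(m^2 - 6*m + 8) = (m + 5)/(m - 4)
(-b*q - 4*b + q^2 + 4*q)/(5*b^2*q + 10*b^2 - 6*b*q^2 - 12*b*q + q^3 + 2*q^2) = (q + 4)/(-5*b*q - 10*b + q^2 + 2*q)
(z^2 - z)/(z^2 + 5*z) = (z - 1)/(z + 5)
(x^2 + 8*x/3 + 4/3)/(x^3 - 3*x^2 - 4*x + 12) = (x + 2/3)/(x^2 - 5*x + 6)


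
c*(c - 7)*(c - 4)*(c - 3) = c^4 - 14*c^3 + 61*c^2 - 84*c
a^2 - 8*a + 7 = (a - 7)*(a - 1)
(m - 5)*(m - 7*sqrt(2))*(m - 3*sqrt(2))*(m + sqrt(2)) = m^4 - 9*sqrt(2)*m^3 - 5*m^3 + 22*m^2 + 45*sqrt(2)*m^2 - 110*m + 42*sqrt(2)*m - 210*sqrt(2)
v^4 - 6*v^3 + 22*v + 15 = (v - 5)*(v - 3)*(v + 1)^2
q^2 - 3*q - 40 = (q - 8)*(q + 5)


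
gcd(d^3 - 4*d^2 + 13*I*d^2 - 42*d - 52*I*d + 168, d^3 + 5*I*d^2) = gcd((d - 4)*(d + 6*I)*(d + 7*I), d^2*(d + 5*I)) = 1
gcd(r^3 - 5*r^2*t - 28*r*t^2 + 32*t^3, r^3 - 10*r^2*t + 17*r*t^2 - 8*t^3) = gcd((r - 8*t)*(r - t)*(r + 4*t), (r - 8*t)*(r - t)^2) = r^2 - 9*r*t + 8*t^2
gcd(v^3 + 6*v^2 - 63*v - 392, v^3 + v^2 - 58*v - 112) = v^2 - v - 56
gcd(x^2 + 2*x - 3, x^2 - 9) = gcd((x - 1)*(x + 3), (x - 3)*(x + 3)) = x + 3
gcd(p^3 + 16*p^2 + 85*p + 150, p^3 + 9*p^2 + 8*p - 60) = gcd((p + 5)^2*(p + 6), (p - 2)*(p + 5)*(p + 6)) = p^2 + 11*p + 30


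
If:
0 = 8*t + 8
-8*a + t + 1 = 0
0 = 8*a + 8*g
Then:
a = 0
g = 0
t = -1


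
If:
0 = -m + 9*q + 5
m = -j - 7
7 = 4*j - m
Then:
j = 0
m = -7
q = -4/3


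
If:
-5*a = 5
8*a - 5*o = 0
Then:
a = -1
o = -8/5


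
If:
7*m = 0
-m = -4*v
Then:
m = 0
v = 0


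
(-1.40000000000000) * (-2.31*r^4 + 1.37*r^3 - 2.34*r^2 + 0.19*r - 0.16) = 3.234*r^4 - 1.918*r^3 + 3.276*r^2 - 0.266*r + 0.224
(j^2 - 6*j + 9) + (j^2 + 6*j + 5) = 2*j^2 + 14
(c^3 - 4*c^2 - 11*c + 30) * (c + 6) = c^4 + 2*c^3 - 35*c^2 - 36*c + 180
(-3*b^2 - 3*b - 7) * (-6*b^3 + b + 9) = 18*b^5 + 18*b^4 + 39*b^3 - 30*b^2 - 34*b - 63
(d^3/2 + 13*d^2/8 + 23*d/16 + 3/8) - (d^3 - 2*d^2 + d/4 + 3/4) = -d^3/2 + 29*d^2/8 + 19*d/16 - 3/8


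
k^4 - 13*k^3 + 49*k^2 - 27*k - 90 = (k - 6)*(k - 5)*(k - 3)*(k + 1)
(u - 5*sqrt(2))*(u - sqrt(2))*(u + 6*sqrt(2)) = u^3 - 62*u + 60*sqrt(2)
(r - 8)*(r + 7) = r^2 - r - 56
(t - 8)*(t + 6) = t^2 - 2*t - 48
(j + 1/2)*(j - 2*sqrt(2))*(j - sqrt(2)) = j^3 - 3*sqrt(2)*j^2 + j^2/2 - 3*sqrt(2)*j/2 + 4*j + 2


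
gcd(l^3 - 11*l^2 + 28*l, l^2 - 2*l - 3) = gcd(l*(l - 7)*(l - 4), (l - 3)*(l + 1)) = 1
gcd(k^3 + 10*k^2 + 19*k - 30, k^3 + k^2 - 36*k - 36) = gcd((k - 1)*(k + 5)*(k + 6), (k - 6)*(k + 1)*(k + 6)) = k + 6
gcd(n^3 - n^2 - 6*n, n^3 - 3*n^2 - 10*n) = n^2 + 2*n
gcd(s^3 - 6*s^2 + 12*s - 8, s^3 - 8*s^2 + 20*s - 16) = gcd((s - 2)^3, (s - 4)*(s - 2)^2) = s^2 - 4*s + 4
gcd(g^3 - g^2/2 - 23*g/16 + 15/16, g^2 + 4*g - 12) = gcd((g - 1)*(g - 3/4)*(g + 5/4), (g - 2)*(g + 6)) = 1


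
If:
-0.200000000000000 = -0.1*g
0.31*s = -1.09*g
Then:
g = 2.00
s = -7.03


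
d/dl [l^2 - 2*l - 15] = 2*l - 2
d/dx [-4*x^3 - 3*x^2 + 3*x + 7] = -12*x^2 - 6*x + 3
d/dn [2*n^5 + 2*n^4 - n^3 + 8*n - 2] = 10*n^4 + 8*n^3 - 3*n^2 + 8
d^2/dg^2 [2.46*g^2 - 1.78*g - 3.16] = 4.92000000000000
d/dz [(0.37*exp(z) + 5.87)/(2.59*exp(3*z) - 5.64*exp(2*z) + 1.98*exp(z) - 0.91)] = (-1.9166*exp(3*z) - 43.5231*exp(2*z) + 66.2136*exp(z) - 11.9593)*exp(z)/(6.7081*exp(6*z) - 29.2152*exp(5*z) + 42.066*exp(4*z) - 27.0482*exp(3*z) + 14.1852*exp(2*z) - 3.6036*exp(z) + 0.8281)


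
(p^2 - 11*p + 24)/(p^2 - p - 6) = (p - 8)/(p + 2)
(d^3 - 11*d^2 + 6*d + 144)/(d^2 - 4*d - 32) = (d^2 - 3*d - 18)/(d + 4)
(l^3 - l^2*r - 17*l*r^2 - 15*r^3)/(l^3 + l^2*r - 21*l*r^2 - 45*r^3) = (l + r)/(l + 3*r)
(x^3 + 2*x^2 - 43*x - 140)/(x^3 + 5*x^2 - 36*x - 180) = (x^2 - 3*x - 28)/(x^2 - 36)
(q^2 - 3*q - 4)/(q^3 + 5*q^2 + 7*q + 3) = (q - 4)/(q^2 + 4*q + 3)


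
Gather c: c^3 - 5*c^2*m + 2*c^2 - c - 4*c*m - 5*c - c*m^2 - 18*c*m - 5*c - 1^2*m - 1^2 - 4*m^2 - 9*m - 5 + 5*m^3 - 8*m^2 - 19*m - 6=c^3 + c^2*(2 - 5*m) + c*(-m^2 - 22*m - 11) + 5*m^3 - 12*m^2 - 29*m - 12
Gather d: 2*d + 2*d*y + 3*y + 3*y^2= d*(2*y + 2) + 3*y^2 + 3*y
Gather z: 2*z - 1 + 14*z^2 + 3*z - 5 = 14*z^2 + 5*z - 6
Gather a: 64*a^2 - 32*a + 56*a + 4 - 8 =64*a^2 + 24*a - 4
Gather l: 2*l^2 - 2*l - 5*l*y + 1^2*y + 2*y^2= 2*l^2 + l*(-5*y - 2) + 2*y^2 + y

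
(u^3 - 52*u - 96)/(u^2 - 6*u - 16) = u + 6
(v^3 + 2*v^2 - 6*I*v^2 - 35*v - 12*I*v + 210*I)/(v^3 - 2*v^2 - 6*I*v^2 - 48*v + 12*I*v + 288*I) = (v^2 + 2*v - 35)/(v^2 - 2*v - 48)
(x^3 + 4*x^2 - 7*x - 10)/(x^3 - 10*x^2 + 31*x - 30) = (x^2 + 6*x + 5)/(x^2 - 8*x + 15)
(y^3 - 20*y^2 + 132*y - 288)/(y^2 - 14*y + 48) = y - 6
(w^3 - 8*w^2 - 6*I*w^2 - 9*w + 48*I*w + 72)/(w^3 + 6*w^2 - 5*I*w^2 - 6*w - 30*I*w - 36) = (w^2 - w*(8 + 3*I) + 24*I)/(w^2 + 2*w*(3 - I) - 12*I)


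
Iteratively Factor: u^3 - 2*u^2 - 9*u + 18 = (u + 3)*(u^2 - 5*u + 6) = (u - 3)*(u + 3)*(u - 2)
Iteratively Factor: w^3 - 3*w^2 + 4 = (w - 2)*(w^2 - w - 2) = (w - 2)*(w + 1)*(w - 2)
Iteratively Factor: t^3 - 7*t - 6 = (t + 2)*(t^2 - 2*t - 3) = (t - 3)*(t + 2)*(t + 1)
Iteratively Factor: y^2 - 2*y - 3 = (y + 1)*(y - 3)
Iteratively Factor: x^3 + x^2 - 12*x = (x + 4)*(x^2 - 3*x) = x*(x + 4)*(x - 3)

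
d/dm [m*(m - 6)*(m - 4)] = 3*m^2 - 20*m + 24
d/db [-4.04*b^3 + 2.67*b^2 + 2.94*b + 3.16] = -12.12*b^2 + 5.34*b + 2.94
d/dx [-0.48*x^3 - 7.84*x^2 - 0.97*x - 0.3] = -1.44*x^2 - 15.68*x - 0.97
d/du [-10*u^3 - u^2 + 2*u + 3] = -30*u^2 - 2*u + 2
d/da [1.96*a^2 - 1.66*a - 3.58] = 3.92*a - 1.66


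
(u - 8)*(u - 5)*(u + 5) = u^3 - 8*u^2 - 25*u + 200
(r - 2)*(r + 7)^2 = r^3 + 12*r^2 + 21*r - 98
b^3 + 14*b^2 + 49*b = b*(b + 7)^2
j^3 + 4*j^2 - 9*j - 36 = (j - 3)*(j + 3)*(j + 4)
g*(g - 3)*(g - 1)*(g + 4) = g^4 - 13*g^2 + 12*g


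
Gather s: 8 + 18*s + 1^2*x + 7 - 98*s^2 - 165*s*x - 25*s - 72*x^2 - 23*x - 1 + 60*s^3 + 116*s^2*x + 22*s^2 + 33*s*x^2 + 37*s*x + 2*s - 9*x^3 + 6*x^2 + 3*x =60*s^3 + s^2*(116*x - 76) + s*(33*x^2 - 128*x - 5) - 9*x^3 - 66*x^2 - 19*x + 14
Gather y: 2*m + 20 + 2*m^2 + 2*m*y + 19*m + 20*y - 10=2*m^2 + 21*m + y*(2*m + 20) + 10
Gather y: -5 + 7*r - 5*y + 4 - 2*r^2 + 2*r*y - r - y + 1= -2*r^2 + 6*r + y*(2*r - 6)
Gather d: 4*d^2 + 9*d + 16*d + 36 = 4*d^2 + 25*d + 36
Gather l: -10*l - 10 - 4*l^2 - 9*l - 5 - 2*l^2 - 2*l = -6*l^2 - 21*l - 15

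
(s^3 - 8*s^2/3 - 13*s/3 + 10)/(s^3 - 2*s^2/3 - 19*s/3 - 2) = (3*s - 5)/(3*s + 1)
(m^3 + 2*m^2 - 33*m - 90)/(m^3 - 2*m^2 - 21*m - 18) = (m + 5)/(m + 1)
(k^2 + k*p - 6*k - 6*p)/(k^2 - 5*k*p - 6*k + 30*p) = (-k - p)/(-k + 5*p)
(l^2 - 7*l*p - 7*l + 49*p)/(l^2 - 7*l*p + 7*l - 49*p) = (l - 7)/(l + 7)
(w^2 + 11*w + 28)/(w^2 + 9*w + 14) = (w + 4)/(w + 2)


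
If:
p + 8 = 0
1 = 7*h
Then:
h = 1/7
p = -8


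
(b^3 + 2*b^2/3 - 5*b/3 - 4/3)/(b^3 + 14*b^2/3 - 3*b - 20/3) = (b + 1)/(b + 5)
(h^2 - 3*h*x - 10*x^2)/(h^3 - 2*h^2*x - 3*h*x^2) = (-h^2 + 3*h*x + 10*x^2)/(h*(-h^2 + 2*h*x + 3*x^2))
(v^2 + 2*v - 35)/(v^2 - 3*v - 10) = (v + 7)/(v + 2)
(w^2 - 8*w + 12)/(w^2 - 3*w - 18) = (w - 2)/(w + 3)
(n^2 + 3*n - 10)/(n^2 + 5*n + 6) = (n^2 + 3*n - 10)/(n^2 + 5*n + 6)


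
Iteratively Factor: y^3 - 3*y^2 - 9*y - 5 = (y + 1)*(y^2 - 4*y - 5) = (y + 1)^2*(y - 5)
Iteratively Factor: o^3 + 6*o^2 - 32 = (o + 4)*(o^2 + 2*o - 8) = (o - 2)*(o + 4)*(o + 4)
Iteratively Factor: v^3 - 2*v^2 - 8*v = (v)*(v^2 - 2*v - 8) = v*(v + 2)*(v - 4)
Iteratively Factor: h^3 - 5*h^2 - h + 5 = (h - 1)*(h^2 - 4*h - 5) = (h - 1)*(h + 1)*(h - 5)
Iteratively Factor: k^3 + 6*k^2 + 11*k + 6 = (k + 2)*(k^2 + 4*k + 3) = (k + 1)*(k + 2)*(k + 3)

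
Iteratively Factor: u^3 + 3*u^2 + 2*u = (u + 2)*(u^2 + u) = (u + 1)*(u + 2)*(u)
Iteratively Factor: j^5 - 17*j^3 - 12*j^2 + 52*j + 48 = (j + 1)*(j^4 - j^3 - 16*j^2 + 4*j + 48) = (j + 1)*(j + 3)*(j^3 - 4*j^2 - 4*j + 16) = (j - 2)*(j + 1)*(j + 3)*(j^2 - 2*j - 8) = (j - 2)*(j + 1)*(j + 2)*(j + 3)*(j - 4)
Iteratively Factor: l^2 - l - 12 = (l + 3)*(l - 4)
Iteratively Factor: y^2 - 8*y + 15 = (y - 3)*(y - 5)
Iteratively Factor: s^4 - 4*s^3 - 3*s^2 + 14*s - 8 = (s - 1)*(s^3 - 3*s^2 - 6*s + 8) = (s - 1)^2*(s^2 - 2*s - 8) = (s - 1)^2*(s + 2)*(s - 4)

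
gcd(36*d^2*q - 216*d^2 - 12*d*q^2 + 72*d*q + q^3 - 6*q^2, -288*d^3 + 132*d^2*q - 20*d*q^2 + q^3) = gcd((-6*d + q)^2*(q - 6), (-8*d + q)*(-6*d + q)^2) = 36*d^2 - 12*d*q + q^2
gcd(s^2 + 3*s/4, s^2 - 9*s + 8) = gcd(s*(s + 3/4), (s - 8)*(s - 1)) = 1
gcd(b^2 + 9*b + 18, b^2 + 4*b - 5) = 1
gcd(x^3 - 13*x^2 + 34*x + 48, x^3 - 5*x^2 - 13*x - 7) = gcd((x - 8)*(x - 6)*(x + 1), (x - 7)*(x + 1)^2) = x + 1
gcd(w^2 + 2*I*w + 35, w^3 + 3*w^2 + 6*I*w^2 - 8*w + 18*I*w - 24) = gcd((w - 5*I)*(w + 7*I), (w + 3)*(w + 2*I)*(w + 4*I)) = 1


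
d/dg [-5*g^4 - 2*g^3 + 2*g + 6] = -20*g^3 - 6*g^2 + 2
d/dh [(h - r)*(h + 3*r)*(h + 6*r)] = 3*h^2 + 16*h*r + 9*r^2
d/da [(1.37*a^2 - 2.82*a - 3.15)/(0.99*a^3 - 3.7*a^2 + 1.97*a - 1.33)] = (-1.3563*a^4 + 5.5836*a^3 + 1.6204*a^2 - 26.9542*a + 9.9561)/(0.9801*a^6 - 7.326*a^5 + 17.5906*a^4 - 17.2114*a^3 + 13.7229*a^2 - 5.2402*a + 1.7689)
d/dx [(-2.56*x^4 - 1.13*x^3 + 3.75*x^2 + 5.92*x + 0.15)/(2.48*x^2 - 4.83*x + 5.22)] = (-12.6976*x^5 + 34.292*x^4 - 42.537*x^3 - 50.4899*x^2 + 38.406*x + 31.6269)/(6.1504*x^4 - 23.9568*x^3 + 49.2201*x^2 - 50.4252*x + 27.2484)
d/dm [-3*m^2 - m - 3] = -6*m - 1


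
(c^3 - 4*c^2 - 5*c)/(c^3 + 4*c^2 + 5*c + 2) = c*(c - 5)/(c^2 + 3*c + 2)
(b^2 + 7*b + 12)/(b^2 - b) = (b^2 + 7*b + 12)/(b*(b - 1))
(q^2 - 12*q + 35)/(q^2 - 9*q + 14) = (q - 5)/(q - 2)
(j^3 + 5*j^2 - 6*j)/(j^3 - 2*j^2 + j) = (j + 6)/(j - 1)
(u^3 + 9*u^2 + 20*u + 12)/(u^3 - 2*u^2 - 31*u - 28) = (u^2 + 8*u + 12)/(u^2 - 3*u - 28)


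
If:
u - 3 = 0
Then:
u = 3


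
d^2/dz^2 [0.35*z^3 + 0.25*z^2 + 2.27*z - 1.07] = 2.1*z + 0.5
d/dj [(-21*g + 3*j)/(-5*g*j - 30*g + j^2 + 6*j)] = 3*(-5*g*j - 30*g + j^2 + 6*j + (7*g - j)*(-5*g + 2*j + 6))/(5*g*j + 30*g - j^2 - 6*j)^2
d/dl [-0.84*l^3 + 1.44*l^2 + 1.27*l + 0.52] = -2.52*l^2 + 2.88*l + 1.27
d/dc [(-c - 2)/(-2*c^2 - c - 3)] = (2*c^2 + c - (c + 2)*(4*c + 1) + 3)/(2*c^2 + c + 3)^2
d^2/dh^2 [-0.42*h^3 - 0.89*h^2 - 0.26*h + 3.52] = -2.52*h - 1.78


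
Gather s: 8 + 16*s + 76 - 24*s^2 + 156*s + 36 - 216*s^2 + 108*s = -240*s^2 + 280*s + 120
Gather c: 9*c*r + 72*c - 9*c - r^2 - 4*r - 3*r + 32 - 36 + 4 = c*(9*r + 63) - r^2 - 7*r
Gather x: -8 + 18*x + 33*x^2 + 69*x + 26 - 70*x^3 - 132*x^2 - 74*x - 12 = -70*x^3 - 99*x^2 + 13*x + 6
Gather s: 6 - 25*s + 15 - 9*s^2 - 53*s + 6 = -9*s^2 - 78*s + 27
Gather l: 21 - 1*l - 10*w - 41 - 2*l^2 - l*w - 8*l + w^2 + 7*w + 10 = -2*l^2 + l*(-w - 9) + w^2 - 3*w - 10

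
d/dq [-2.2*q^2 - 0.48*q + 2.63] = -4.4*q - 0.48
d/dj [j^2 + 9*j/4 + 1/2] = 2*j + 9/4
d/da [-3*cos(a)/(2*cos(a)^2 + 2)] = 3*sin(a)^3/(2*(cos(a)^2 + 1)^2)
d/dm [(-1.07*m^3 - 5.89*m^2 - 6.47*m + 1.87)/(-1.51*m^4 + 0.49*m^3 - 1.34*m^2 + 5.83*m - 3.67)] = (-1.6157*m^6 - 17.7878*m^5 - 24.9892*m^4 + 5.1592*m^3 - 33.9767*m^2 + 48.2442*m + 12.8428)/(2.2801*m^8 - 1.4798*m^7 + 4.2869*m^6 - 18.9198*m^5 + 18.5924*m^4 - 19.221*m^3 + 43.8245*m^2 - 42.7922*m + 13.4689)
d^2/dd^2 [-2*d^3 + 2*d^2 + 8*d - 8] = 4 - 12*d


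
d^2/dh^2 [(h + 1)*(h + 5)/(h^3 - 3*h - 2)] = 2*(h^3 + 15*h^2 - 9*h + 13)/(h^6 - 3*h^5 - 3*h^4 + 11*h^3 + 6*h^2 - 12*h - 8)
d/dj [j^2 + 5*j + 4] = 2*j + 5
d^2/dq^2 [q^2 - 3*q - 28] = 2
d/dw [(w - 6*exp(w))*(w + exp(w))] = -5*w*exp(w) + 2*w - 12*exp(2*w) - 5*exp(w)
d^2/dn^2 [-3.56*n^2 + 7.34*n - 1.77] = -7.12000000000000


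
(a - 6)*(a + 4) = a^2 - 2*a - 24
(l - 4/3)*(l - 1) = l^2 - 7*l/3 + 4/3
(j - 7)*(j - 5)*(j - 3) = j^3 - 15*j^2 + 71*j - 105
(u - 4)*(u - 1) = u^2 - 5*u + 4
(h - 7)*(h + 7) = h^2 - 49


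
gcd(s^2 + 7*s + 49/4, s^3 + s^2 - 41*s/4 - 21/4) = s + 7/2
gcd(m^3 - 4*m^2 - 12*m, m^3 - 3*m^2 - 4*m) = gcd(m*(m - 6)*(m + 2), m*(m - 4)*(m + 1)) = m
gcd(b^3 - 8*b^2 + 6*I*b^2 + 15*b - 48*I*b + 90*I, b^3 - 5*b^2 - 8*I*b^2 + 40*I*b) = b - 5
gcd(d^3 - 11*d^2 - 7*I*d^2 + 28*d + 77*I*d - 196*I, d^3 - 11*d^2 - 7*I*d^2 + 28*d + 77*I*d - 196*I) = d^3 + d^2*(-11 - 7*I) + d*(28 + 77*I) - 196*I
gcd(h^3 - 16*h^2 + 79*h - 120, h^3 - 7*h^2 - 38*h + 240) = h^2 - 13*h + 40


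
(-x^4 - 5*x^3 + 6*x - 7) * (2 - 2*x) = 2*x^5 + 8*x^4 - 10*x^3 - 12*x^2 + 26*x - 14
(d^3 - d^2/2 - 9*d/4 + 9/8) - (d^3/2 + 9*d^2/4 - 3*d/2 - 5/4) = d^3/2 - 11*d^2/4 - 3*d/4 + 19/8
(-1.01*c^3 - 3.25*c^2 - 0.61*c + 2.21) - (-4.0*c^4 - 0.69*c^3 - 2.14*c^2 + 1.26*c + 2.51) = 4.0*c^4 - 0.32*c^3 - 1.11*c^2 - 1.87*c - 0.3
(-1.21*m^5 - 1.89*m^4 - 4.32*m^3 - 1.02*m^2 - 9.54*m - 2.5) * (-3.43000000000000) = 4.1503*m^5 + 6.4827*m^4 + 14.8176*m^3 + 3.4986*m^2 + 32.7222*m + 8.575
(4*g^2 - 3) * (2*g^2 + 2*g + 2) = 8*g^4 + 8*g^3 + 2*g^2 - 6*g - 6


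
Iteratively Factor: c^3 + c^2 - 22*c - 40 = (c + 4)*(c^2 - 3*c - 10) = (c - 5)*(c + 4)*(c + 2)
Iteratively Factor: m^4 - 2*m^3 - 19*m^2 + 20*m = (m - 5)*(m^3 + 3*m^2 - 4*m) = (m - 5)*(m - 1)*(m^2 + 4*m) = (m - 5)*(m - 1)*(m + 4)*(m)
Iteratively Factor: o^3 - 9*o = (o)*(o^2 - 9) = o*(o + 3)*(o - 3)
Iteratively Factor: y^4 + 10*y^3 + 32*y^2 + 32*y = (y + 4)*(y^3 + 6*y^2 + 8*y) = (y + 2)*(y + 4)*(y^2 + 4*y) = y*(y + 2)*(y + 4)*(y + 4)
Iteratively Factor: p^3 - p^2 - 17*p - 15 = (p + 1)*(p^2 - 2*p - 15) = (p + 1)*(p + 3)*(p - 5)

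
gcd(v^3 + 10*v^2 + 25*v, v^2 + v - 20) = v + 5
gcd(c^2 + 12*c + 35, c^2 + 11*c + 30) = c + 5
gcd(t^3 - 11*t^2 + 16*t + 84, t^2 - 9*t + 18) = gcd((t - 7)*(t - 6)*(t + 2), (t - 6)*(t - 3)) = t - 6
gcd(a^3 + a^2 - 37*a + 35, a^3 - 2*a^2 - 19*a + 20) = a^2 - 6*a + 5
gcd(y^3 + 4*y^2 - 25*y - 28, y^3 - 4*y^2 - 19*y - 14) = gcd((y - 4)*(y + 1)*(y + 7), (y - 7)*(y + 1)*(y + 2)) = y + 1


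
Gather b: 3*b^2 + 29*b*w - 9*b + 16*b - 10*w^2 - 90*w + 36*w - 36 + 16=3*b^2 + b*(29*w + 7) - 10*w^2 - 54*w - 20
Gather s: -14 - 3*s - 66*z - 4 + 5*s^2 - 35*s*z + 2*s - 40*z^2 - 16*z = 5*s^2 + s*(-35*z - 1) - 40*z^2 - 82*z - 18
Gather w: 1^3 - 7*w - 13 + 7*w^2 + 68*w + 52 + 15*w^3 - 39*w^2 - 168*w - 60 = 15*w^3 - 32*w^2 - 107*w - 20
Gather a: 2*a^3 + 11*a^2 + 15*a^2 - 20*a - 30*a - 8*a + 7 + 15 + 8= 2*a^3 + 26*a^2 - 58*a + 30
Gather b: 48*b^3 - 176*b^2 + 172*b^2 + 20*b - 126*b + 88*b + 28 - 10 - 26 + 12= 48*b^3 - 4*b^2 - 18*b + 4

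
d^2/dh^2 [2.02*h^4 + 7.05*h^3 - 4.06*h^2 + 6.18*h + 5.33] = 24.24*h^2 + 42.3*h - 8.12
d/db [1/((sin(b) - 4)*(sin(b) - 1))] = (5 - 2*sin(b))*cos(b)/((sin(b) - 4)^2*(sin(b) - 1)^2)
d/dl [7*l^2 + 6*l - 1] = 14*l + 6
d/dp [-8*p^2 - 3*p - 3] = -16*p - 3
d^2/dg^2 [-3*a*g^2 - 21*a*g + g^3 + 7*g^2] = -6*a + 6*g + 14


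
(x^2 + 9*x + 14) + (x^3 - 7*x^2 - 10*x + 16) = x^3 - 6*x^2 - x + 30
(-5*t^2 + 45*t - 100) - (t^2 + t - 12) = -6*t^2 + 44*t - 88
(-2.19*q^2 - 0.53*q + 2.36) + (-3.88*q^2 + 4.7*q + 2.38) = -6.07*q^2 + 4.17*q + 4.74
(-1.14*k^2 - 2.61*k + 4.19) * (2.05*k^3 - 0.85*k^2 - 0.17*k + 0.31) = -2.337*k^5 - 4.3815*k^4 + 11.0018*k^3 - 3.4712*k^2 - 1.5214*k + 1.2989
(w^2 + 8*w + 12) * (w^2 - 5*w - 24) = w^4 + 3*w^3 - 52*w^2 - 252*w - 288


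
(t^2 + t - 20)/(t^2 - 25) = (t - 4)/(t - 5)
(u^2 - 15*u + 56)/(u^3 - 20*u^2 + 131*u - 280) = 1/(u - 5)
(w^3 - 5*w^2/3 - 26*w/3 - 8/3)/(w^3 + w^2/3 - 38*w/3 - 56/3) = (3*w + 1)/(3*w + 7)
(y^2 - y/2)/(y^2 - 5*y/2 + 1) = y/(y - 2)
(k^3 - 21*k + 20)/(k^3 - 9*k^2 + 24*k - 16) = (k + 5)/(k - 4)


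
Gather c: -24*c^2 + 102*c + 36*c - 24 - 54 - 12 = -24*c^2 + 138*c - 90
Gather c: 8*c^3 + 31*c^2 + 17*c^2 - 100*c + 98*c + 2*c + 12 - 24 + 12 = 8*c^3 + 48*c^2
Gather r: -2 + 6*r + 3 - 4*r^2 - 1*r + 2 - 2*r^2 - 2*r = -6*r^2 + 3*r + 3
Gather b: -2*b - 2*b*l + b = b*(-2*l - 1)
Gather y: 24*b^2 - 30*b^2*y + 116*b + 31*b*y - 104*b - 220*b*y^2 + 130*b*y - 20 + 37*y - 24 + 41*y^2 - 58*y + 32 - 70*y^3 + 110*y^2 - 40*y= 24*b^2 + 12*b - 70*y^3 + y^2*(151 - 220*b) + y*(-30*b^2 + 161*b - 61) - 12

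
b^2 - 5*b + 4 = (b - 4)*(b - 1)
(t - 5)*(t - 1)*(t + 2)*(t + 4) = t^4 - 23*t^2 - 18*t + 40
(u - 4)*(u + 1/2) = u^2 - 7*u/2 - 2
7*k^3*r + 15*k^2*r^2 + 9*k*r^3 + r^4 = r*(k + r)^2*(7*k + r)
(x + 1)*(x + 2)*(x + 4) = x^3 + 7*x^2 + 14*x + 8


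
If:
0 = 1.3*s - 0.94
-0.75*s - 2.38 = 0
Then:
No Solution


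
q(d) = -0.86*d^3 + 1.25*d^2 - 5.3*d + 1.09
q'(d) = -2.58*d^2 + 2.5*d - 5.3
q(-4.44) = 124.54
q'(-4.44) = -67.26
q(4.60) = -80.55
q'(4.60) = -48.39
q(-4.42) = 123.20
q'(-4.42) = -66.75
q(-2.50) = 35.59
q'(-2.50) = -27.68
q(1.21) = -5.02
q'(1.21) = -6.05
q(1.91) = -10.47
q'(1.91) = -9.94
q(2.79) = -22.64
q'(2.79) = -18.41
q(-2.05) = 24.62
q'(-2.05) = -21.27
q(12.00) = -1368.59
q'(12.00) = -346.82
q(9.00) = -572.30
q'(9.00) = -191.78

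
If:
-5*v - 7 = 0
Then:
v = -7/5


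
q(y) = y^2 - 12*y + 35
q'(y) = 2*y - 12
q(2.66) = 10.16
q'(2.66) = -6.68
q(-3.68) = 92.70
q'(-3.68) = -19.36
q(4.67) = 0.77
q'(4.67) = -2.66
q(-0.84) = 45.79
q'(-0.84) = -13.68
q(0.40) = 30.36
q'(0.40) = -11.20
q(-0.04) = 35.48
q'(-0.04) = -12.08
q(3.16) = 7.07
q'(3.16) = -5.68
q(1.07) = 23.30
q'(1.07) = -9.86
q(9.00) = 8.00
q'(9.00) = 6.00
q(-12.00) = 323.00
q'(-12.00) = -36.00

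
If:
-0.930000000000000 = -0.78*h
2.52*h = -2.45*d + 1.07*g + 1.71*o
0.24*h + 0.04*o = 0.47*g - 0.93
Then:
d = 0.735128093790708*o - 0.0962958014629747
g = 0.0851063829787234*o + 2.58756137479542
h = 1.19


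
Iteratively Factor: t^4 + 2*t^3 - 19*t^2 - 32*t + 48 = (t - 1)*(t^3 + 3*t^2 - 16*t - 48) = (t - 1)*(t + 4)*(t^2 - t - 12) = (t - 1)*(t + 3)*(t + 4)*(t - 4)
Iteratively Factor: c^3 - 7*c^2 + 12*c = (c - 3)*(c^2 - 4*c) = (c - 4)*(c - 3)*(c)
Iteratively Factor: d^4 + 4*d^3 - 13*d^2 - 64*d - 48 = (d + 1)*(d^3 + 3*d^2 - 16*d - 48) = (d + 1)*(d + 4)*(d^2 - d - 12) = (d - 4)*(d + 1)*(d + 4)*(d + 3)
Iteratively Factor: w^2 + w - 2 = (w - 1)*(w + 2)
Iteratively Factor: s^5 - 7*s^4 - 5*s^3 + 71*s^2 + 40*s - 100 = (s + 2)*(s^4 - 9*s^3 + 13*s^2 + 45*s - 50) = (s - 5)*(s + 2)*(s^3 - 4*s^2 - 7*s + 10) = (s - 5)^2*(s + 2)*(s^2 + s - 2) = (s - 5)^2*(s - 1)*(s + 2)*(s + 2)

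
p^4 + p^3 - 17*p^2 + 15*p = p*(p - 3)*(p - 1)*(p + 5)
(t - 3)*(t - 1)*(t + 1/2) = t^3 - 7*t^2/2 + t + 3/2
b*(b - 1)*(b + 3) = b^3 + 2*b^2 - 3*b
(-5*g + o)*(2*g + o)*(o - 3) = -10*g^2*o + 30*g^2 - 3*g*o^2 + 9*g*o + o^3 - 3*o^2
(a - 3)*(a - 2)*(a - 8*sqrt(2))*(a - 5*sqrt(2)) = a^4 - 13*sqrt(2)*a^3 - 5*a^3 + 86*a^2 + 65*sqrt(2)*a^2 - 400*a - 78*sqrt(2)*a + 480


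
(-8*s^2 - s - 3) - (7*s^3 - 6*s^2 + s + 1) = -7*s^3 - 2*s^2 - 2*s - 4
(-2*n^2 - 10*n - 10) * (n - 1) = -2*n^3 - 8*n^2 + 10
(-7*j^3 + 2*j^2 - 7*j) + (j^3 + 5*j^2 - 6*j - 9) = -6*j^3 + 7*j^2 - 13*j - 9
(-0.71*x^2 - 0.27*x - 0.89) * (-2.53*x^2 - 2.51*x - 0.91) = 1.7963*x^4 + 2.4652*x^3 + 3.5755*x^2 + 2.4796*x + 0.8099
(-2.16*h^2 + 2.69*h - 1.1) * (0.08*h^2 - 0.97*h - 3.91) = -0.1728*h^4 + 2.3104*h^3 + 5.7483*h^2 - 9.4509*h + 4.301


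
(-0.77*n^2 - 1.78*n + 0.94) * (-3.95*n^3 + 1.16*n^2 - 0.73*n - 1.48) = 3.0415*n^5 + 6.1378*n^4 - 5.2157*n^3 + 3.5294*n^2 + 1.9482*n - 1.3912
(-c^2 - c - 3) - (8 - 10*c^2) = 9*c^2 - c - 11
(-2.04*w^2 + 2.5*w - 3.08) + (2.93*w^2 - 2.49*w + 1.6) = 0.89*w^2 + 0.00999999999999979*w - 1.48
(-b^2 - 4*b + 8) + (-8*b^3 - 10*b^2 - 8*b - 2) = -8*b^3 - 11*b^2 - 12*b + 6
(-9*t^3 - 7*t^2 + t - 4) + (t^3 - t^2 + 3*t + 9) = -8*t^3 - 8*t^2 + 4*t + 5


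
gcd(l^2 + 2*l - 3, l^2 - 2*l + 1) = l - 1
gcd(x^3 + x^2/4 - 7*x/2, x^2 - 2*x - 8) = x + 2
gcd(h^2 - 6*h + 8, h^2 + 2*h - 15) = 1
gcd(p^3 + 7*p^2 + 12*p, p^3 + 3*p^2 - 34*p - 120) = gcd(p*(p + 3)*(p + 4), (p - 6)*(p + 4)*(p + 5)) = p + 4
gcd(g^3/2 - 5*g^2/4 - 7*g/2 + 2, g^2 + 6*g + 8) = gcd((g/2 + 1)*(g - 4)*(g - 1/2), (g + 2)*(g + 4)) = g + 2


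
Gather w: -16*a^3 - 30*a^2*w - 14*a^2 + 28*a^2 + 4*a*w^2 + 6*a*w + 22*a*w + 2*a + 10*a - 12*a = -16*a^3 + 14*a^2 + 4*a*w^2 + w*(-30*a^2 + 28*a)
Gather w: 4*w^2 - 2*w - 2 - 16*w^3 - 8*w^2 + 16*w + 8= -16*w^3 - 4*w^2 + 14*w + 6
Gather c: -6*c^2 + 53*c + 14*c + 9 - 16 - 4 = -6*c^2 + 67*c - 11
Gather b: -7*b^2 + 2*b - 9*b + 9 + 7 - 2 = -7*b^2 - 7*b + 14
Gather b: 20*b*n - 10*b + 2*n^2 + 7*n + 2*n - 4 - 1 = b*(20*n - 10) + 2*n^2 + 9*n - 5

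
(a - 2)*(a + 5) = a^2 + 3*a - 10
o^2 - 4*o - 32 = (o - 8)*(o + 4)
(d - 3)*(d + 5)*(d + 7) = d^3 + 9*d^2 - d - 105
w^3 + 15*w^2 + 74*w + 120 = (w + 4)*(w + 5)*(w + 6)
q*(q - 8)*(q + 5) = q^3 - 3*q^2 - 40*q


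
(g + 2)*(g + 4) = g^2 + 6*g + 8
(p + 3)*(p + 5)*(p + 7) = p^3 + 15*p^2 + 71*p + 105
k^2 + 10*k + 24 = (k + 4)*(k + 6)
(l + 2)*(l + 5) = l^2 + 7*l + 10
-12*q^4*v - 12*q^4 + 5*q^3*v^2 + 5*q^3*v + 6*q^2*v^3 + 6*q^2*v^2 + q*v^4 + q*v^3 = (-q + v)*(3*q + v)*(4*q + v)*(q*v + q)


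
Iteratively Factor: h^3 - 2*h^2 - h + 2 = (h - 2)*(h^2 - 1) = (h - 2)*(h - 1)*(h + 1)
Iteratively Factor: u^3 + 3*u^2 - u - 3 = (u - 1)*(u^2 + 4*u + 3) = (u - 1)*(u + 3)*(u + 1)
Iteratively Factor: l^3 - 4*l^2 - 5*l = (l - 5)*(l^2 + l) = l*(l - 5)*(l + 1)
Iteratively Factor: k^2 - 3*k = (k - 3)*(k)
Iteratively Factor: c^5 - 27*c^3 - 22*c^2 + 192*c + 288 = (c - 4)*(c^4 + 4*c^3 - 11*c^2 - 66*c - 72) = (c - 4)*(c + 2)*(c^3 + 2*c^2 - 15*c - 36) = (c - 4)*(c + 2)*(c + 3)*(c^2 - c - 12) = (c - 4)^2*(c + 2)*(c + 3)*(c + 3)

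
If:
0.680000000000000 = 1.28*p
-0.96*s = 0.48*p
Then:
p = 0.53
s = -0.27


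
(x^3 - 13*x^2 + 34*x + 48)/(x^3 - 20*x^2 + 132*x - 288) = (x + 1)/(x - 6)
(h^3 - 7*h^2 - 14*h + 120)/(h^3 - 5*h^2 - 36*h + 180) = (h + 4)/(h + 6)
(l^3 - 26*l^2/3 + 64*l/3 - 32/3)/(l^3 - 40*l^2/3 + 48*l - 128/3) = (3*l^2 - 14*l + 8)/(3*l^2 - 28*l + 32)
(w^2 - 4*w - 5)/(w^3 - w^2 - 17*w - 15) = 1/(w + 3)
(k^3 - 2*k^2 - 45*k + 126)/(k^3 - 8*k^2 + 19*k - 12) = (k^2 + k - 42)/(k^2 - 5*k + 4)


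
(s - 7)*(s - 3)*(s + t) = s^3 + s^2*t - 10*s^2 - 10*s*t + 21*s + 21*t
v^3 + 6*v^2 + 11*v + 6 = (v + 1)*(v + 2)*(v + 3)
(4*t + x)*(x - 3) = 4*t*x - 12*t + x^2 - 3*x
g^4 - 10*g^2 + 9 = (g - 3)*(g - 1)*(g + 1)*(g + 3)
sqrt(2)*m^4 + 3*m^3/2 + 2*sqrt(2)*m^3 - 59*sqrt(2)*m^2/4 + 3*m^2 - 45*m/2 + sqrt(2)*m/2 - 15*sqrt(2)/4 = (m - 3)*(m + 5)*(m + sqrt(2)/2)*(sqrt(2)*m + 1/2)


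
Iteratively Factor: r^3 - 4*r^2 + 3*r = (r)*(r^2 - 4*r + 3) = r*(r - 1)*(r - 3)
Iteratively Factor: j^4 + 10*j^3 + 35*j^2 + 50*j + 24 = (j + 2)*(j^3 + 8*j^2 + 19*j + 12) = (j + 1)*(j + 2)*(j^2 + 7*j + 12) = (j + 1)*(j + 2)*(j + 3)*(j + 4)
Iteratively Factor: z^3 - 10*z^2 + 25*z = (z - 5)*(z^2 - 5*z) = z*(z - 5)*(z - 5)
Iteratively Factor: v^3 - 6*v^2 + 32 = (v - 4)*(v^2 - 2*v - 8) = (v - 4)*(v + 2)*(v - 4)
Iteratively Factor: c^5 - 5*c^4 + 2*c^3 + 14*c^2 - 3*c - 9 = (c - 3)*(c^4 - 2*c^3 - 4*c^2 + 2*c + 3) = (c - 3)^2*(c^3 + c^2 - c - 1) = (c - 3)^2*(c - 1)*(c^2 + 2*c + 1) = (c - 3)^2*(c - 1)*(c + 1)*(c + 1)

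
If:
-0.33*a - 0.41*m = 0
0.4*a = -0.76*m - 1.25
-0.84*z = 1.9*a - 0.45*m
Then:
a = 5.90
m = -4.75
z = -15.90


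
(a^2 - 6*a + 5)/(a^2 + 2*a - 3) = (a - 5)/(a + 3)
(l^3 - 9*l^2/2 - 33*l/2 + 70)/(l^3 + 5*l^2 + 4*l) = (2*l^2 - 17*l + 35)/(2*l*(l + 1))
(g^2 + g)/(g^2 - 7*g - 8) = g/(g - 8)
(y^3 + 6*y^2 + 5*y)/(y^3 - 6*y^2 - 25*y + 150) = y*(y + 1)/(y^2 - 11*y + 30)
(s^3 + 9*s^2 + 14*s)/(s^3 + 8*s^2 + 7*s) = (s + 2)/(s + 1)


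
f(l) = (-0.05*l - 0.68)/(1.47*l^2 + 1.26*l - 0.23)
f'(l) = (-2.94*l - 1.26)*(-0.05*l - 0.68)/(1.47*l^2 + 1.26*l - 0.23)^2 - 0.05/(1.47*l^2 + 1.26*l - 0.23) = (0.0735*l^2 + 1.9992*l + 0.8683)/(2.1609*l^4 + 3.7044*l^3 + 0.9114*l^2 - 0.5796*l + 0.0529)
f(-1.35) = -0.82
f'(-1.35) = -3.03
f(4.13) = -0.03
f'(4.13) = 0.01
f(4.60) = -0.02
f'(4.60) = 0.01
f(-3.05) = -0.05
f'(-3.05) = -0.05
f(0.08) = 5.71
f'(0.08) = 71.69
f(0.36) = -1.69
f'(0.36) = 9.32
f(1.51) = -0.15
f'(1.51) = 0.16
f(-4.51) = -0.02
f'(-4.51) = -0.01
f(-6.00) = -0.01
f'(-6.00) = -0.00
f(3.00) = -0.05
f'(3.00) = 0.03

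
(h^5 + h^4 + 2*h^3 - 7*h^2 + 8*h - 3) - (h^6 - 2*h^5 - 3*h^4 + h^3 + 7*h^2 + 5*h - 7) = -h^6 + 3*h^5 + 4*h^4 + h^3 - 14*h^2 + 3*h + 4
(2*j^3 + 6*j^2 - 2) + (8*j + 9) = 2*j^3 + 6*j^2 + 8*j + 7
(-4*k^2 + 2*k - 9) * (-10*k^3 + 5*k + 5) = 40*k^5 - 20*k^4 + 70*k^3 - 10*k^2 - 35*k - 45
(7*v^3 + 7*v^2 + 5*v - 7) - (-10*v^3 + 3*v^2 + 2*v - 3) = 17*v^3 + 4*v^2 + 3*v - 4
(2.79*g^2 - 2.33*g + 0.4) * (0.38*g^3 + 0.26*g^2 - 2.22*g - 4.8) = 1.0602*g^5 - 0.16*g^4 - 6.6476*g^3 - 8.1154*g^2 + 10.296*g - 1.92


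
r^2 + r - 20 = (r - 4)*(r + 5)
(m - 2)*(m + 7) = m^2 + 5*m - 14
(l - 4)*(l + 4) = l^2 - 16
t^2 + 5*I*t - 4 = (t + I)*(t + 4*I)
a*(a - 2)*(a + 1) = a^3 - a^2 - 2*a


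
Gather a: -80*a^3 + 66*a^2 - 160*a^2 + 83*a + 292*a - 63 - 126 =-80*a^3 - 94*a^2 + 375*a - 189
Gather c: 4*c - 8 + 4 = 4*c - 4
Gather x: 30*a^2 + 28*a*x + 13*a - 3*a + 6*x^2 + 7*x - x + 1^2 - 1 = 30*a^2 + 10*a + 6*x^2 + x*(28*a + 6)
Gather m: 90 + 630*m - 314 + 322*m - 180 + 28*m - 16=980*m - 420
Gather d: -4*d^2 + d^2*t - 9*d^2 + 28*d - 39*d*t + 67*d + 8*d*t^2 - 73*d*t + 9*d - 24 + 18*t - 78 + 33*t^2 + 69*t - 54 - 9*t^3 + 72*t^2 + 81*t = d^2*(t - 13) + d*(8*t^2 - 112*t + 104) - 9*t^3 + 105*t^2 + 168*t - 156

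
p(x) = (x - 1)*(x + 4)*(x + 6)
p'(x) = (x - 1)*(x + 4) + (x - 1)*(x + 6) + (x + 4)*(x + 6)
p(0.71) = -9.17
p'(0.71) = 28.29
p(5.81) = 557.27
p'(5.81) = 219.85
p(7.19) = 913.62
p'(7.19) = 298.51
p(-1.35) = -28.96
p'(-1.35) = -4.83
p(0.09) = -22.67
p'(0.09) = 15.64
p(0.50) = -14.62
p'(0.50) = 23.75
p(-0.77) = -29.90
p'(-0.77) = 1.92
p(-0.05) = -24.68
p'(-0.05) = 13.11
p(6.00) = 600.00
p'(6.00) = 230.00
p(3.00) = 126.00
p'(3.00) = 95.00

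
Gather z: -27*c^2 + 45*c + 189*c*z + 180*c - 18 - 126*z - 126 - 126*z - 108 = -27*c^2 + 225*c + z*(189*c - 252) - 252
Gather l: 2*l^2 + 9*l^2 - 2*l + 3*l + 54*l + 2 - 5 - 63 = 11*l^2 + 55*l - 66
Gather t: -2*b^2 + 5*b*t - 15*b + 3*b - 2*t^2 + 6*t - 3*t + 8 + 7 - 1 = -2*b^2 - 12*b - 2*t^2 + t*(5*b + 3) + 14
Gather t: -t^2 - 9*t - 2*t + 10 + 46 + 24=-t^2 - 11*t + 80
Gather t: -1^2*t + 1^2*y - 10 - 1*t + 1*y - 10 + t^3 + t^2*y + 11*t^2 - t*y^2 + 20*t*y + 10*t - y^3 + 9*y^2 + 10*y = t^3 + t^2*(y + 11) + t*(-y^2 + 20*y + 8) - y^3 + 9*y^2 + 12*y - 20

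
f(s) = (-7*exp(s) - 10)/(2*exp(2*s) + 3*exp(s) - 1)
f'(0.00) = 5.69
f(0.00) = -4.25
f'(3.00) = 0.17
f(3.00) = -0.17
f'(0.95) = 1.49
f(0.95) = -1.40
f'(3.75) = 0.08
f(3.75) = -0.08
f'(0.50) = 2.64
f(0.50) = -2.30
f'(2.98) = 0.18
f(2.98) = -0.18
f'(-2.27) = 9.54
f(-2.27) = 16.04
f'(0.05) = 5.22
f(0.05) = -3.98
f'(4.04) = 0.06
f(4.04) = -0.06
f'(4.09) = 0.06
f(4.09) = -0.06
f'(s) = (-7*exp(s) - 10)*(-4*exp(2*s) - 3*exp(s))/(2*exp(2*s) + 3*exp(s) - 1)^2 - 7*exp(s)/(2*exp(2*s) + 3*exp(s) - 1) = (14*exp(2*s) + 40*exp(s) + 37)*exp(s)/(4*exp(4*s) + 12*exp(3*s) + 5*exp(2*s) - 6*exp(s) + 1)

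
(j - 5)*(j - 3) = j^2 - 8*j + 15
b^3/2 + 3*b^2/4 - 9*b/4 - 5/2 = (b/2 + 1/2)*(b - 2)*(b + 5/2)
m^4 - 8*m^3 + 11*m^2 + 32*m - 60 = (m - 5)*(m - 3)*(m - 2)*(m + 2)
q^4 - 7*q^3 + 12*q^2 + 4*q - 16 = (q - 4)*(q - 2)^2*(q + 1)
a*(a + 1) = a^2 + a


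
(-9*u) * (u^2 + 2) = -9*u^3 - 18*u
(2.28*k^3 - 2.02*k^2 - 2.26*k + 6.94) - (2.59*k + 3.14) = 2.28*k^3 - 2.02*k^2 - 4.85*k + 3.8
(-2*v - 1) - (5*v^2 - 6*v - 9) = -5*v^2 + 4*v + 8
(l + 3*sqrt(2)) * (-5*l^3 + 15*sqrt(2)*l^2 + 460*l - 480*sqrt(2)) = -5*l^4 + 550*l^2 + 900*sqrt(2)*l - 2880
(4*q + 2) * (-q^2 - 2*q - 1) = -4*q^3 - 10*q^2 - 8*q - 2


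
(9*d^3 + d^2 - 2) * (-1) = -9*d^3 - d^2 + 2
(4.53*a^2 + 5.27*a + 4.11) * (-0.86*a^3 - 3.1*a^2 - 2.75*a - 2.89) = -3.8958*a^5 - 18.5752*a^4 - 32.3291*a^3 - 40.3252*a^2 - 26.5328*a - 11.8779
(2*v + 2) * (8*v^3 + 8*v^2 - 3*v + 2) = 16*v^4 + 32*v^3 + 10*v^2 - 2*v + 4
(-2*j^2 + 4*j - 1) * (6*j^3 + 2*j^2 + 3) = -12*j^5 + 20*j^4 + 2*j^3 - 8*j^2 + 12*j - 3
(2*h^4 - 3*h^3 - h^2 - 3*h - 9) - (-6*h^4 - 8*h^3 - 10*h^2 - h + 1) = 8*h^4 + 5*h^3 + 9*h^2 - 2*h - 10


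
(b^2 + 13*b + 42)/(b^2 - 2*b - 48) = (b + 7)/(b - 8)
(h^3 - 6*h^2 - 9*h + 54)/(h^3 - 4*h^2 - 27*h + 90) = (h + 3)/(h + 5)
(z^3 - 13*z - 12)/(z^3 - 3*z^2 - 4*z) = (z + 3)/z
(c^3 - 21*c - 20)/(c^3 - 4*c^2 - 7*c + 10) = (c^2 + 5*c + 4)/(c^2 + c - 2)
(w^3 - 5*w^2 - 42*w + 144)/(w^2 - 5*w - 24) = (w^2 + 3*w - 18)/(w + 3)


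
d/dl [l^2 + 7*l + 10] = 2*l + 7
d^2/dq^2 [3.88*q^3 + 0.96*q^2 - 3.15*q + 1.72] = 23.28*q + 1.92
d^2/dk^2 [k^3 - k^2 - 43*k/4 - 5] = 6*k - 2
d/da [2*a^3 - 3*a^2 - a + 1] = 6*a^2 - 6*a - 1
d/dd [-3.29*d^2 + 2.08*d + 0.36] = 2.08 - 6.58*d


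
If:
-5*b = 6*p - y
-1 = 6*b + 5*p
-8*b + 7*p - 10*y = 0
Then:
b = -53/28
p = 29/14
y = 83/28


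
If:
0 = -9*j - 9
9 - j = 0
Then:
No Solution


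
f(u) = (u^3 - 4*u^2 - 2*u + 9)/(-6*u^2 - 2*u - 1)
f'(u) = (12*u + 2)*(u^3 - 4*u^2 - 2*u + 9)/(-6*u^2 - 2*u - 1)^2 + (3*u^2 - 8*u - 2)/(-6*u^2 - 2*u - 1)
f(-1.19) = -0.57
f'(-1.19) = -2.63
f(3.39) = 0.06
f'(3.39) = -0.10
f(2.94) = 0.10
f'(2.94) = -0.07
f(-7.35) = 1.90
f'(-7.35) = -0.18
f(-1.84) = 0.40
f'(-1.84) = -0.84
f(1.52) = -0.01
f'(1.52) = 0.42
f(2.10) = 0.11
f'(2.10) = 0.08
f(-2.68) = 0.87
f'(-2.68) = -0.38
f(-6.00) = 1.65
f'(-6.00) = -0.19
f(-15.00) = 3.21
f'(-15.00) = -0.17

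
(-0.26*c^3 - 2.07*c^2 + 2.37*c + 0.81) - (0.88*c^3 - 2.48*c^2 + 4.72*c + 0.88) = -1.14*c^3 + 0.41*c^2 - 2.35*c - 0.07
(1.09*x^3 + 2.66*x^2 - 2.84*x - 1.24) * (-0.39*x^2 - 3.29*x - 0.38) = -0.4251*x^5 - 4.6235*x^4 - 8.058*x^3 + 8.8164*x^2 + 5.1588*x + 0.4712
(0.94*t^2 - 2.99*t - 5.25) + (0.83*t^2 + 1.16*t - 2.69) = 1.77*t^2 - 1.83*t - 7.94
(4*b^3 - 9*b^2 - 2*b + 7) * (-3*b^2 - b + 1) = -12*b^5 + 23*b^4 + 19*b^3 - 28*b^2 - 9*b + 7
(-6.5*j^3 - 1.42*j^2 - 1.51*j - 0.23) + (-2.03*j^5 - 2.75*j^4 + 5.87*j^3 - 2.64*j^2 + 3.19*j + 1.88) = -2.03*j^5 - 2.75*j^4 - 0.63*j^3 - 4.06*j^2 + 1.68*j + 1.65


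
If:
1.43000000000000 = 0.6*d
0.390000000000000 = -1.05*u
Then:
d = 2.38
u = -0.37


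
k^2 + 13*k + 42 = (k + 6)*(k + 7)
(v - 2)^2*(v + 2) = v^3 - 2*v^2 - 4*v + 8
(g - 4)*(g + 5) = g^2 + g - 20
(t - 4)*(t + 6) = t^2 + 2*t - 24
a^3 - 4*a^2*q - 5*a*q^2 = a*(a - 5*q)*(a + q)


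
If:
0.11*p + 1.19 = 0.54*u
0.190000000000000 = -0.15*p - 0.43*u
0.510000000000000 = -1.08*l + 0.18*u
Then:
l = -0.27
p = -4.79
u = 1.23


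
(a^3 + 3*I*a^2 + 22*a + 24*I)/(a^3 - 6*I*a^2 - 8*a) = (a^2 + 7*I*a - 6)/(a*(a - 2*I))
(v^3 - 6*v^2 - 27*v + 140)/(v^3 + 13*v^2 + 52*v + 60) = (v^2 - 11*v + 28)/(v^2 + 8*v + 12)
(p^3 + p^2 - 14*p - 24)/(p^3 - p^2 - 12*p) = (p + 2)/p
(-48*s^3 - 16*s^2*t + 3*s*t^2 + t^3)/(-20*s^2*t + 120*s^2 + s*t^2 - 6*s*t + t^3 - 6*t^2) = (12*s^2 + 7*s*t + t^2)/(5*s*t - 30*s + t^2 - 6*t)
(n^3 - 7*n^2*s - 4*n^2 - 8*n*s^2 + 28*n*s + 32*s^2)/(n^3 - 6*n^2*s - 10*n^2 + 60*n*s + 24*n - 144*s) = (-n^2 + 7*n*s + 8*s^2)/(-n^2 + 6*n*s + 6*n - 36*s)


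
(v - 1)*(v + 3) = v^2 + 2*v - 3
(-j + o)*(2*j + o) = -2*j^2 + j*o + o^2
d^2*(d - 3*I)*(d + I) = d^4 - 2*I*d^3 + 3*d^2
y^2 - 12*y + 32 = (y - 8)*(y - 4)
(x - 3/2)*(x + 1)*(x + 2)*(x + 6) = x^4 + 15*x^3/2 + 13*x^2/2 - 18*x - 18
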